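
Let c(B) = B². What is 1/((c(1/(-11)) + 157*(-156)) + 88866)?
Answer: 121/7789255 ≈ 1.5534e-5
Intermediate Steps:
1/((c(1/(-11)) + 157*(-156)) + 88866) = 1/(((1/(-11))² + 157*(-156)) + 88866) = 1/(((-1/11)² - 24492) + 88866) = 1/((1/121 - 24492) + 88866) = 1/(-2963531/121 + 88866) = 1/(7789255/121) = 121/7789255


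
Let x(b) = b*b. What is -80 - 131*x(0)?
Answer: -80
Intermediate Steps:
x(b) = b²
-80 - 131*x(0) = -80 - 131*0² = -80 - 131*0 = -80 + 0 = -80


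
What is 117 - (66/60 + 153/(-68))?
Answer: 2363/20 ≈ 118.15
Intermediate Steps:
117 - (66/60 + 153/(-68)) = 117 - (66*(1/60) + 153*(-1/68)) = 117 - (11/10 - 9/4) = 117 - 1*(-23/20) = 117 + 23/20 = 2363/20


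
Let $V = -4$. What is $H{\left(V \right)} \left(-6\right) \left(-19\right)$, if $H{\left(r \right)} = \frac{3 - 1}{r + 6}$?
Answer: $114$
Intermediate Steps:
$H{\left(r \right)} = \frac{2}{6 + r}$
$H{\left(V \right)} \left(-6\right) \left(-19\right) = \frac{2}{6 - 4} \left(-6\right) \left(-19\right) = \frac{2}{2} \left(-6\right) \left(-19\right) = 2 \cdot \frac{1}{2} \left(-6\right) \left(-19\right) = 1 \left(-6\right) \left(-19\right) = \left(-6\right) \left(-19\right) = 114$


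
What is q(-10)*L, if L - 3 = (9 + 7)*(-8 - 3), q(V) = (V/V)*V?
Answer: 1730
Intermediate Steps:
q(V) = V (q(V) = 1*V = V)
L = -173 (L = 3 + (9 + 7)*(-8 - 3) = 3 + 16*(-11) = 3 - 176 = -173)
q(-10)*L = -10*(-173) = 1730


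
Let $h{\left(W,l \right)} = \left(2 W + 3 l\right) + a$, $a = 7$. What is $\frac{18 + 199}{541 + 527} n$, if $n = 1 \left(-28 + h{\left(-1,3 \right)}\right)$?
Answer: $- \frac{1519}{534} \approx -2.8446$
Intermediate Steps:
$h{\left(W,l \right)} = 7 + 2 W + 3 l$ ($h{\left(W,l \right)} = \left(2 W + 3 l\right) + 7 = 7 + 2 W + 3 l$)
$n = -14$ ($n = 1 \left(-28 + \left(7 + 2 \left(-1\right) + 3 \cdot 3\right)\right) = 1 \left(-28 + \left(7 - 2 + 9\right)\right) = 1 \left(-28 + 14\right) = 1 \left(-14\right) = -14$)
$\frac{18 + 199}{541 + 527} n = \frac{18 + 199}{541 + 527} \left(-14\right) = \frac{217}{1068} \left(-14\right) = - \frac{1519}{534}$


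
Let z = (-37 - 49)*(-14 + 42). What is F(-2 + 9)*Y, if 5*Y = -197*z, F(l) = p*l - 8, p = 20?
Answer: 62617632/5 ≈ 1.2524e+7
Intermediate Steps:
F(l) = -8 + 20*l (F(l) = 20*l - 8 = -8 + 20*l)
z = -2408 (z = -86*28 = -2408)
Y = 474376/5 (Y = (-197*(-2408))/5 = (⅕)*474376 = 474376/5 ≈ 94875.)
F(-2 + 9)*Y = (-8 + 20*(-2 + 9))*(474376/5) = (-8 + 20*7)*(474376/5) = (-8 + 140)*(474376/5) = 132*(474376/5) = 62617632/5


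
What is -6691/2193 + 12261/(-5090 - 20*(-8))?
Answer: -3522059/635970 ≈ -5.5381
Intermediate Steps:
-6691/2193 + 12261/(-5090 - 20*(-8)) = -6691*1/2193 + 12261/(-5090 + 160) = -6691/2193 + 12261/(-4930) = -6691/2193 + 12261*(-1/4930) = -6691/2193 - 12261/4930 = -3522059/635970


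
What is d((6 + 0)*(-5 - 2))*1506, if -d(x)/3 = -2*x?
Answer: -379512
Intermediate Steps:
d(x) = 6*x (d(x) = -(-6)*x = 6*x)
d((6 + 0)*(-5 - 2))*1506 = (6*((6 + 0)*(-5 - 2)))*1506 = (6*(6*(-7)))*1506 = (6*(-42))*1506 = -252*1506 = -379512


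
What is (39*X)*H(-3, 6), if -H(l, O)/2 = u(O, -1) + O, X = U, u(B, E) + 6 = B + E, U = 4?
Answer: -1560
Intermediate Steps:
u(B, E) = -6 + B + E (u(B, E) = -6 + (B + E) = -6 + B + E)
X = 4
H(l, O) = 14 - 4*O (H(l, O) = -2*((-6 + O - 1) + O) = -2*((-7 + O) + O) = -2*(-7 + 2*O) = 14 - 4*O)
(39*X)*H(-3, 6) = (39*4)*(14 - 4*6) = 156*(14 - 24) = 156*(-10) = -1560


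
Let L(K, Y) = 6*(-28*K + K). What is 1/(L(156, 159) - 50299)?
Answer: -1/75571 ≈ -1.3233e-5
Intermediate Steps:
L(K, Y) = -162*K (L(K, Y) = 6*(-27*K) = -162*K)
1/(L(156, 159) - 50299) = 1/(-162*156 - 50299) = 1/(-25272 - 50299) = 1/(-75571) = -1/75571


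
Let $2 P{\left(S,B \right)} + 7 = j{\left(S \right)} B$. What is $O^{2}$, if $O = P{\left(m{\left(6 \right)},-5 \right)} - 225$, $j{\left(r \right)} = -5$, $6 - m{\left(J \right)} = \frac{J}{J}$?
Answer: $46656$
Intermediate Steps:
$m{\left(J \right)} = 5$ ($m{\left(J \right)} = 6 - \frac{J}{J} = 6 - 1 = 5$)
$P{\left(S,B \right)} = - \frac{7}{2} - \frac{5 B}{2}$ ($P{\left(S,B \right)} = - \frac{7}{2} + \frac{\left(-5\right) B}{2} = - \frac{7}{2} - \frac{5 B}{2}$)
$O = -216$ ($O = \left(- \frac{7}{2} - - \frac{25}{2}\right) - 225 = \left(- \frac{7}{2} + \frac{25}{2}\right) - 225 = 9 - 225 = -216$)
$O^{2} = \left(-216\right)^{2} = 46656$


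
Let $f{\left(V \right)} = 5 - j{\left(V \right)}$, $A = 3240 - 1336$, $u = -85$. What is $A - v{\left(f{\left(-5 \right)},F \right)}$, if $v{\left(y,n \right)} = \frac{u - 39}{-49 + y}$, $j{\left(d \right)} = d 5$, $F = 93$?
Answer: $\frac{36052}{19} \approx 1897.5$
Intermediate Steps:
$A = 1904$ ($A = 3240 - 1336 = 1904$)
$j{\left(d \right)} = 5 d$
$f{\left(V \right)} = 5 - 5 V$
$v{\left(y,n \right)} = - \frac{124}{-49 + y}$ ($v{\left(y,n \right)} = \frac{-85 - 39}{-49 + y} = - \frac{124}{-49 + y}$)
$A - v{\left(f{\left(-5 \right)},F \right)} = 1904 - - \frac{124}{-49 + \left(5 - -25\right)} = 1904 - - \frac{124}{-49 + \left(5 + 25\right)} = 1904 - - \frac{124}{-49 + 30} = 1904 - - \frac{124}{-19} = 1904 - \left(-124\right) \left(- \frac{1}{19}\right) = 1904 - \frac{124}{19} = \frac{36052}{19}$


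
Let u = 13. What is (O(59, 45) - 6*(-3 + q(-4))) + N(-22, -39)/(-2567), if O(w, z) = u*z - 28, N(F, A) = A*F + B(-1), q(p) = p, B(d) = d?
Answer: 1536776/2567 ≈ 598.67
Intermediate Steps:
N(F, A) = -1 + A*F (N(F, A) = A*F - 1 = -1 + A*F)
O(w, z) = -28 + 13*z (O(w, z) = 13*z - 28 = -28 + 13*z)
(O(59, 45) - 6*(-3 + q(-4))) + N(-22, -39)/(-2567) = ((-28 + 13*45) - 6*(-3 - 4)) + (-1 - 39*(-22))/(-2567) = ((-28 + 585) - 6*(-7)) + (-1 + 858)*(-1/2567) = (557 + 42) + 857*(-1/2567) = 599 - 857/2567 = 1536776/2567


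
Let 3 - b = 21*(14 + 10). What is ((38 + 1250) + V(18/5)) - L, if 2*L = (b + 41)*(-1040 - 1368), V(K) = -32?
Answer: -552584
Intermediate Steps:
b = -501 (b = 3 - 21*(14 + 10) = 3 - 21*24 = 3 - 1*504 = 3 - 504 = -501)
L = 553840 (L = ((-501 + 41)*(-1040 - 1368))/2 = (-460*(-2408))/2 = (1/2)*1107680 = 553840)
((38 + 1250) + V(18/5)) - L = ((38 + 1250) - 32) - 1*553840 = (1288 - 32) - 553840 = 1256 - 553840 = -552584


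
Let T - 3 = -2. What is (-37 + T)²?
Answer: 1296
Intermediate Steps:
T = 1 (T = 3 - 2 = 1)
(-37 + T)² = (-37 + 1)² = (-36)² = 1296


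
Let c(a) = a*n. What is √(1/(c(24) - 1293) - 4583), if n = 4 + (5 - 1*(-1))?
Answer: 10*I*√627367/117 ≈ 67.698*I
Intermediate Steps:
n = 10 (n = 4 + (5 + 1) = 4 + 6 = 10)
c(a) = 10*a (c(a) = a*10 = 10*a)
√(1/(c(24) - 1293) - 4583) = √(1/(10*24 - 1293) - 4583) = √(1/(240 - 1293) - 4583) = √(1/(-1053) - 4583) = √(-1/1053 - 4583) = √(-4825900/1053) = 10*I*√627367/117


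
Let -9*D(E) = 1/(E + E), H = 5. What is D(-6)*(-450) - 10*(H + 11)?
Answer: -985/6 ≈ -164.17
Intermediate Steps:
D(E) = -1/(18*E) (D(E) = -1/(9*(E + E)) = -1/(2*E)/9 = -1/(18*E))
D(-6)*(-450) - 10*(H + 11) = -1/18/(-6)*(-450) - 10*(5 + 11) = -1/18*(-⅙)*(-450) - 10*16 = (1/108)*(-450) - 160 = -25/6 - 160 = -985/6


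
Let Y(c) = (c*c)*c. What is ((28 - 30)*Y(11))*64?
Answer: -170368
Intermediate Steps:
Y(c) = c³ (Y(c) = c²*c = c³)
((28 - 30)*Y(11))*64 = ((28 - 30)*11³)*64 = -2*1331*64 = -2662*64 = -170368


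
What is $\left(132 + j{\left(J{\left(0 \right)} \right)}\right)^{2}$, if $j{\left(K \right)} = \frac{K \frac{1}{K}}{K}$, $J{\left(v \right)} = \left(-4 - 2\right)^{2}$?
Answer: $\frac{22591009}{1296} \approx 17431.0$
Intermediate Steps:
$J{\left(v \right)} = 36$ ($J{\left(v \right)} = \left(-6\right)^{2} = 36$)
$j{\left(K \right)} = \frac{1}{K}$ ($j{\left(K \right)} = 1 \frac{1}{K} = \frac{1}{K}$)
$\left(132 + j{\left(J{\left(0 \right)} \right)}\right)^{2} = \left(132 + \frac{1}{36}\right)^{2} = \left(\frac{4753}{36}\right)^{2} = \frac{22591009}{1296}$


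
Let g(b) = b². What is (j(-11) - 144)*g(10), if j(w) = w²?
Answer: -2300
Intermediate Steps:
(j(-11) - 144)*g(10) = ((-11)² - 144)*10² = (121 - 144)*100 = -23*100 = -2300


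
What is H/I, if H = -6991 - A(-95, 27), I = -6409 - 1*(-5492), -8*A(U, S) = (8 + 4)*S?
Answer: 13901/1834 ≈ 7.5796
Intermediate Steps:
A(U, S) = -3*S/2 (A(U, S) = -(8 + 4)*S/8 = -3*S/2)
I = -917 (I = -6409 + 5492 = -917)
H = -13901/2 (H = -6991 - (-3)*27/2 = -6991 - 1*(-81/2) = -6991 + 81/2 = -13901/2 ≈ -6950.5)
H/I = -13901/2/(-917) = -13901/2*(-1/917) = 13901/1834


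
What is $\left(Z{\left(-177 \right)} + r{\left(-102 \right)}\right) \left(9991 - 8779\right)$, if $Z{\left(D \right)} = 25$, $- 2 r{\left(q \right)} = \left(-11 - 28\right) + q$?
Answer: $115746$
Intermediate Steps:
$r{\left(q \right)} = \frac{39}{2} - \frac{q}{2}$ ($r{\left(q \right)} = - \frac{\left(-11 - 28\right) + q}{2} = - \frac{-39 + q}{2} = \frac{39}{2} - \frac{q}{2}$)
$\left(Z{\left(-177 \right)} + r{\left(-102 \right)}\right) \left(9991 - 8779\right) = \left(25 + \left(\frac{39}{2} - -51\right)\right) \left(9991 - 8779\right) = \left(25 + \left(\frac{39}{2} + 51\right)\right) 1212 = \left(25 + \frac{141}{2}\right) 1212 = \frac{191}{2} \cdot 1212 = 115746$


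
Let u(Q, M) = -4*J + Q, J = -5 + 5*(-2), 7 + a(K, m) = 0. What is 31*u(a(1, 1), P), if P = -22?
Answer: 1643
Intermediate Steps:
a(K, m) = -7 (a(K, m) = -7 + 0 = -7)
J = -15 (J = -5 - 10 = -15)
u(Q, M) = 60 + Q (u(Q, M) = -4*(-15) + Q = 60 + Q)
31*u(a(1, 1), P) = 31*(60 - 7) = 31*53 = 1643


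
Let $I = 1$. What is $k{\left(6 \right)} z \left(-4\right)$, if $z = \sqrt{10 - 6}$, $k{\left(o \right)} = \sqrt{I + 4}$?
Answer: $- 8 \sqrt{5} \approx -17.889$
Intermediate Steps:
$k{\left(o \right)} = \sqrt{5}$ ($k{\left(o \right)} = \sqrt{1 + 4} = \sqrt{5}$)
$z = 2$ ($z = \sqrt{4} = 2$)
$k{\left(6 \right)} z \left(-4\right) = \sqrt{5} \cdot 2 \left(-4\right) = 2 \sqrt{5} \left(-4\right) = - 8 \sqrt{5}$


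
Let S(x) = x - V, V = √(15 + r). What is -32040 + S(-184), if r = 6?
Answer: -32224 - √21 ≈ -32229.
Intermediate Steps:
V = √21 (V = √(15 + 6) = √21 ≈ 4.5826)
S(x) = x - √21
-32040 + S(-184) = -32040 + (-184 - √21) = -32224 - √21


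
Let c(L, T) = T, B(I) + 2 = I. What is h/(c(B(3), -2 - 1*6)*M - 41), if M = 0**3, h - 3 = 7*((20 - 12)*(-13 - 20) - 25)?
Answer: 2020/41 ≈ 49.268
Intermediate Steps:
B(I) = -2 + I
h = -2020 (h = 3 + 7*((20 - 12)*(-13 - 20) - 25) = 3 + 7*(8*(-33) - 25) = 3 + 7*(-264 - 25) = 3 + 7*(-289) = 3 - 2023 = -2020)
M = 0
h/(c(B(3), -2 - 1*6)*M - 41) = -2020/((-2 - 1*6)*0 - 41) = -2020/((-2 - 6)*0 - 41) = -2020/(-8*0 - 41) = -2020/(0 - 41) = -2020/(-41) = -2020*(-1/41) = 2020/41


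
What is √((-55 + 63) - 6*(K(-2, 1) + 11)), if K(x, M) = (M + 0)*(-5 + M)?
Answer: I*√34 ≈ 5.8309*I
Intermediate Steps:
K(x, M) = M*(-5 + M)
√((-55 + 63) - 6*(K(-2, 1) + 11)) = √((-55 + 63) - 6*(1*(-5 + 1) + 11)) = √(8 - 6*(1*(-4) + 11)) = √(8 - 6*(-4 + 11)) = √(8 - 6*7) = √(8 - 42) = √(-34) = I*√34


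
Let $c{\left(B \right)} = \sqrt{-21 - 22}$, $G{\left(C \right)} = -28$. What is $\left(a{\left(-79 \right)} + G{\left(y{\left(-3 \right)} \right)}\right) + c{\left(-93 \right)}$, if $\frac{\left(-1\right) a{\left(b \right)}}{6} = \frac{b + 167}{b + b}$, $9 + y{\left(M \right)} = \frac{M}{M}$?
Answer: $- \frac{1948}{79} + i \sqrt{43} \approx -24.658 + 6.5574 i$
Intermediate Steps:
$y{\left(M \right)} = -8$ ($y{\left(M \right)} = -9 + \frac{M}{M} = -9 + 1 = -8$)
$a{\left(b \right)} = - \frac{3 \left(167 + b\right)}{b}$ ($a{\left(b \right)} = - 6 \frac{b + 167}{b + b} = - 6 \frac{167 + b}{2 b} = - \frac{3 \left(167 + b\right)}{b}$)
$c{\left(B \right)} = i \sqrt{43}$ ($c{\left(B \right)} = \sqrt{-43} = i \sqrt{43}$)
$\left(a{\left(-79 \right)} + G{\left(y{\left(-3 \right)} \right)}\right) + c{\left(-93 \right)} = \left(\left(-3 - \frac{501}{-79}\right) - 28\right) + i \sqrt{43} = \left(\left(-3 - - \frac{501}{79}\right) - 28\right) + i \sqrt{43} = \left(\left(-3 + \frac{501}{79}\right) - 28\right) + i \sqrt{43} = \left(\frac{264}{79} - 28\right) + i \sqrt{43} = - \frac{1948}{79} + i \sqrt{43}$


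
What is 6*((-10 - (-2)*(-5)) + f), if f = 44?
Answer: 144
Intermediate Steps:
6*((-10 - (-2)*(-5)) + f) = 6*((-10 - (-2)*(-5)) + 44) = 6*((-10 - 1*10) + 44) = 6*((-10 - 10) + 44) = 6*(-20 + 44) = 6*24 = 144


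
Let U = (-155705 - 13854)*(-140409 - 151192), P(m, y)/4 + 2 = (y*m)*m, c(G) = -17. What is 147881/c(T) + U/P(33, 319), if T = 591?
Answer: 635051826467/23622452 ≈ 26883.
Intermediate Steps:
P(m, y) = -8 + 4*y*m² (P(m, y) = -8 + 4*((y*m)*m) = -8 + 4*((m*y)*m) = -8 + 4*(y*m²) = -8 + 4*y*m²)
U = 49443573959 (U = -169559*(-291601) = 49443573959)
147881/c(T) + U/P(33, 319) = 147881/(-17) + 49443573959/(-8 + 4*319*33²) = 147881*(-1/17) + 49443573959/(-8 + 4*319*1089) = -147881/17 + 49443573959/(-8 + 1389564) = -147881/17 + 49443573959/1389556 = 635051826467/23622452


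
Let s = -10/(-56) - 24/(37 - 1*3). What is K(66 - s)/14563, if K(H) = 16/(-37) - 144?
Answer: -5344/538831 ≈ -0.0099178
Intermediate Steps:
s = -251/476 (s = -10*(-1/56) - 24/(37 - 3) = 5/28 - 24/34 = 5/28 - 24*1/34 = 5/28 - 12/17 = -251/476 ≈ -0.52731)
K(H) = -5344/37 (K(H) = 16*(-1/37) - 144 = -16/37 - 144 = -5344/37)
K(66 - s)/14563 = -5344/37/14563 = -5344/37*1/14563 = -5344/538831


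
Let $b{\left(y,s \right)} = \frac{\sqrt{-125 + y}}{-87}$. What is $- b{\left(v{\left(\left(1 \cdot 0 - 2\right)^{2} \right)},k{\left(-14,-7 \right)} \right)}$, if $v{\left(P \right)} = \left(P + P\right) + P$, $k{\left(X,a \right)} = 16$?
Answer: $\frac{i \sqrt{113}}{87} \approx 0.12219 i$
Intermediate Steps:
$v{\left(P \right)} = 3 P$ ($v{\left(P \right)} = 2 P + P = 3 P$)
$b{\left(y,s \right)} = - \frac{\sqrt{-125 + y}}{87}$ ($b{\left(y,s \right)} = \sqrt{-125 + y} \left(- \frac{1}{87}\right) = - \frac{\sqrt{-125 + y}}{87}$)
$- b{\left(v{\left(\left(1 \cdot 0 - 2\right)^{2} \right)},k{\left(-14,-7 \right)} \right)} = - \frac{\left(-1\right) \sqrt{-125 + 3 \left(1 \cdot 0 - 2\right)^{2}}}{87} = - \frac{\left(-1\right) \sqrt{-125 + 3 \left(0 - 2\right)^{2}}}{87} = - \frac{\left(-1\right) \sqrt{-125 + 3 \left(-2\right)^{2}}}{87} = - \frac{\left(-1\right) \sqrt{-125 + 3 \cdot 4}}{87} = - \frac{\left(-1\right) \sqrt{-125 + 12}}{87} = - \frac{\left(-1\right) \sqrt{-113}}{87} = - \frac{\left(-1\right) i \sqrt{113}}{87} = \frac{i \sqrt{113}}{87}$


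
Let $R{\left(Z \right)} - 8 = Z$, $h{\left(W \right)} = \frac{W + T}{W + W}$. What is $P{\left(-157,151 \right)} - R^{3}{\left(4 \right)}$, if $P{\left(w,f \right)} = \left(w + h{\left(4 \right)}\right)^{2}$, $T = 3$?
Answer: $\frac{1449409}{64} \approx 22647.0$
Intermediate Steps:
$h{\left(W \right)} = \frac{3 + W}{2 W}$ ($h{\left(W \right)} = \frac{W + 3}{W + W} = \frac{3 + W}{2 W}$)
$R{\left(Z \right)} = 8 + Z$
$P{\left(w,f \right)} = \left(\frac{7}{8} + w\right)^{2}$ ($P{\left(w,f \right)} = \left(w + \frac{3 + 4}{2 \cdot 4}\right)^{2} = \left(w + \frac{1}{2} \cdot \frac{1}{4} \cdot 7\right)^{2} = \left(w + \frac{7}{8}\right)^{2} = \left(\frac{7}{8} + w\right)^{2}$)
$P{\left(-157,151 \right)} - R^{3}{\left(4 \right)} = \frac{\left(7 + 8 \left(-157\right)\right)^{2}}{64} - \left(8 + 4\right)^{3} = \frac{\left(7 - 1256\right)^{2}}{64} - 12^{3} = \frac{\left(-1249\right)^{2}}{64} - 1728 = \frac{1}{64} \cdot 1560001 - 1728 = \frac{1560001}{64} - 1728 = \frac{1449409}{64}$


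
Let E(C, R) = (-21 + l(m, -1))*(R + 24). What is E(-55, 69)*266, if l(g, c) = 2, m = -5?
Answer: -470022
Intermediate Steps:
E(C, R) = -456 - 19*R (E(C, R) = (-21 + 2)*(R + 24) = -19*(24 + R) = -456 - 19*R)
E(-55, 69)*266 = (-456 - 19*69)*266 = (-456 - 1311)*266 = -1767*266 = -470022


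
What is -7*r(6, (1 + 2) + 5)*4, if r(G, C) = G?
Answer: -168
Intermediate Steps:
-7*r(6, (1 + 2) + 5)*4 = -7*6*4 = -42*4 = -168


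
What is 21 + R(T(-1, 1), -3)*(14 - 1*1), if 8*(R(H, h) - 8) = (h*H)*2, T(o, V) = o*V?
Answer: 539/4 ≈ 134.75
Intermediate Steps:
T(o, V) = V*o
R(H, h) = 8 + H*h/4 (R(H, h) = 8 + ((h*H)*2)/8 = 8 + ((H*h)*2)/8 = 8 + (2*H*h)/8 = 8 + H*h/4)
21 + R(T(-1, 1), -3)*(14 - 1*1) = 21 + (8 + (¼)*(1*(-1))*(-3))*(14 - 1*1) = 21 + (8 + (¼)*(-1)*(-3))*(14 - 1) = 21 + (8 + ¾)*13 = 21 + (35/4)*13 = 21 + 455/4 = 539/4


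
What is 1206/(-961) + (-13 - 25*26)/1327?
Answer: -2237505/1275247 ≈ -1.7546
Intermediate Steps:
1206/(-961) + (-13 - 25*26)/1327 = 1206*(-1/961) + (-13 - 650)*(1/1327) = -1206/961 - 663*1/1327 = -1206/961 - 663/1327 = -2237505/1275247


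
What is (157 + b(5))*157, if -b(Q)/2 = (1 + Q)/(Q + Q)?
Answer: 122303/5 ≈ 24461.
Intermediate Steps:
b(Q) = -(1 + Q)/Q (b(Q) = -2*(1 + Q)/(Q + Q) = -2*(1 + Q)/(2*Q) = -2*(1 + Q)*1/(2*Q) = -(1 + Q)/Q)
(157 + b(5))*157 = (157 + (-1 - 1*5)/5)*157 = (157 + (-1 - 5)/5)*157 = (157 + (⅕)*(-6))*157 = (157 - 6/5)*157 = (779/5)*157 = 122303/5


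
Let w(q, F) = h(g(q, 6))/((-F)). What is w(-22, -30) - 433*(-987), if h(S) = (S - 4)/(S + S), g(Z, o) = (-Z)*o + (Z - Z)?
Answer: 211548653/495 ≈ 4.2737e+5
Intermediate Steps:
g(Z, o) = -Z*o (g(Z, o) = -Z*o + 0 = -Z*o)
h(S) = (-4 + S)/(2*S) (h(S) = (-4 + S)/((2*S)) = (-4 + S)*(1/(2*S)) = (-4 + S)/(2*S))
w(q, F) = (-4 - 6*q)/(12*F*q) (w(q, F) = ((-4 - 1*q*6)/(2*((-1*q*6))))/((-F)) = ((-4 - 6*q)/(2*((-6*q))))*(-1/F) = ((-1/(6*q))*(-4 - 6*q)/2)*(-1/F) = (-(-4 - 6*q)/(12*q))*(-1/F) = (-4 - 6*q)/(12*F*q))
w(-22, -30) - 433*(-987) = (⅙)*(-2 - 3*(-22))/(-30*(-22)) - 433*(-987) = (⅙)*(-1/30)*(-1/22)*(-2 + 66) + 427371 = (⅙)*(-1/30)*(-1/22)*64 + 427371 = 8/495 + 427371 = 211548653/495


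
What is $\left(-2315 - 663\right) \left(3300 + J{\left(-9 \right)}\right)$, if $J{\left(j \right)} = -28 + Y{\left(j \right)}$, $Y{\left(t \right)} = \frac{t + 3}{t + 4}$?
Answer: $- \frac{48737948}{5} \approx -9.7476 \cdot 10^{6}$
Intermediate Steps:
$Y{\left(t \right)} = \frac{3 + t}{4 + t}$
$J{\left(j \right)} = -28 + \frac{3 + j}{4 + j}$
$\left(-2315 - 663\right) \left(3300 + J{\left(-9 \right)}\right) = \left(-2315 - 663\right) \left(3300 + \frac{-109 - -243}{4 - 9}\right) = - 2978 \left(3300 + \frac{-109 + 243}{-5}\right) = - 2978 \left(3300 - \frac{134}{5}\right) = \left(-2978\right) \frac{16366}{5} = - \frac{48737948}{5}$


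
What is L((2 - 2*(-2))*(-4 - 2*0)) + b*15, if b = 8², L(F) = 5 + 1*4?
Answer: 969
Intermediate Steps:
L(F) = 9 (L(F) = 5 + 4 = 9)
b = 64
L((2 - 2*(-2))*(-4 - 2*0)) + b*15 = 9 + 64*15 = 9 + 960 = 969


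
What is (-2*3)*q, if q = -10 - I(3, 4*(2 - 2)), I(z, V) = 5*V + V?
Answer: 60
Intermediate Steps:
I(z, V) = 6*V
q = -10 (q = -10 - 6*4*(2 - 2) = -10 - 6*4*0 = -10 - 6*0 = -10 - 1*0 = -10 + 0 = -10)
(-2*3)*q = -2*3*(-10) = -6*(-10) = 60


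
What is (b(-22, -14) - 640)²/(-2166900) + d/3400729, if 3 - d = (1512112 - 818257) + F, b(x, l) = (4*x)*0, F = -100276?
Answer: -26791584328/73690396701 ≈ -0.36357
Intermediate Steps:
b(x, l) = 0
d = -593576 (d = 3 - ((1512112 - 818257) - 100276) = 3 - (693855 - 100276) = 3 - 1*593579 = 3 - 593579 = -593576)
(b(-22, -14) - 640)²/(-2166900) + d/3400729 = (0 - 640)²/(-2166900) - 593576/3400729 = (-640)²*(-1/2166900) - 593576*1/3400729 = 409600*(-1/2166900) - 593576/3400729 = -4096/21669 - 593576/3400729 = -26791584328/73690396701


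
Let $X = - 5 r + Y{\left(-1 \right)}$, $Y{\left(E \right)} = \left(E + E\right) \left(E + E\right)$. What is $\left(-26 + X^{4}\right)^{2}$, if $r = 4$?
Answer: $4291560100$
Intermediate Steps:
$Y{\left(E \right)} = 4 E^{2}$ ($Y{\left(E \right)} = 2 E 2 E = 4 E^{2}$)
$X = -16$ ($X = \left(-5\right) 4 + 4 \left(-1\right)^{2} = -20 + 4 \cdot 1 = -20 + 4 = -16$)
$\left(-26 + X^{4}\right)^{2} = \left(-26 + \left(-16\right)^{4}\right)^{2} = \left(-26 + 65536\right)^{2} = 65510^{2} = 4291560100$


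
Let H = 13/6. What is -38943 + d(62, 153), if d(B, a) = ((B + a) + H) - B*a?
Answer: -289271/6 ≈ -48212.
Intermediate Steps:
H = 13/6 (H = 13*(1/6) = 13/6 ≈ 2.1667)
d(B, a) = 13/6 + B + a - B*a (d(B, a) = ((B + a) + 13/6) - B*a = (13/6 + B + a) - B*a = 13/6 + B + a - B*a)
-38943 + d(62, 153) = -38943 + (13/6 + 62 + 153 - 1*62*153) = -38943 + (13/6 + 62 + 153 - 9486) = -38943 - 55613/6 = -289271/6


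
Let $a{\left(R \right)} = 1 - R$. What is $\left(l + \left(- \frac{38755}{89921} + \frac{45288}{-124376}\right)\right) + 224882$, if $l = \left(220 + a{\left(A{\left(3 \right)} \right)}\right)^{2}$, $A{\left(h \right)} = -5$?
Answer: $\frac{385788665570180}{1398001787} \approx 2.7596 \cdot 10^{5}$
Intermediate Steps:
$l = 51076$ ($l = \left(220 + \left(1 - -5\right)\right)^{2} = \left(220 + \left(1 + 5\right)\right)^{2} = \left(220 + 6\right)^{2} = 226^{2} = 51076$)
$\left(l + \left(- \frac{38755}{89921} + \frac{45288}{-124376}\right)\right) + 224882 = \left(51076 + \left(- \frac{38755}{89921} + \frac{45288}{-124376}\right)\right) + 224882 = \left(51076 + \left(\left(-38755\right) \frac{1}{89921} + 45288 \left(- \frac{1}{124376}\right)\right)\right) + 224882 = \left(51076 - \frac{1111566766}{1398001787}\right) + 224882 = \frac{71403227706046}{1398001787} + 224882 = \frac{385788665570180}{1398001787}$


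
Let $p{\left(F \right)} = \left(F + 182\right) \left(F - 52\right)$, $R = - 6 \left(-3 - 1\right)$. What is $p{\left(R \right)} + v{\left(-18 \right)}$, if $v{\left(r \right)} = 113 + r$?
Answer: $-5673$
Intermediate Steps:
$R = 24$ ($R = \left(-6\right) \left(-4\right) = 24$)
$p{\left(F \right)} = \left(-52 + F\right) \left(182 + F\right)$ ($p{\left(F \right)} = \left(182 + F\right) \left(-52 + F\right) = \left(-52 + F\right) \left(182 + F\right)$)
$p{\left(R \right)} + v{\left(-18 \right)} = \left(-9464 + 24^{2} + 130 \cdot 24\right) + \left(113 - 18\right) = \left(-9464 + 576 + 3120\right) + 95 = -5768 + 95 = -5673$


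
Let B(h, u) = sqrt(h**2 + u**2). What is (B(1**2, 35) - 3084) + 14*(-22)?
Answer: -3392 + sqrt(1226) ≈ -3357.0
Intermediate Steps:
(B(1**2, 35) - 3084) + 14*(-22) = (sqrt((1**2)**2 + 35**2) - 3084) + 14*(-22) = (sqrt(1**2 + 1225) - 3084) - 308 = (sqrt(1 + 1225) - 3084) - 308 = (sqrt(1226) - 3084) - 308 = (-3084 + sqrt(1226)) - 308 = -3392 + sqrt(1226)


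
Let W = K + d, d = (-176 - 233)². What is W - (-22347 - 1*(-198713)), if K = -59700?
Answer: -68785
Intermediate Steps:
d = 167281 (d = (-409)² = 167281)
W = 107581 (W = -59700 + 167281 = 107581)
W - (-22347 - 1*(-198713)) = 107581 - (-22347 - 1*(-198713)) = 107581 - (-22347 + 198713) = 107581 - 1*176366 = 107581 - 176366 = -68785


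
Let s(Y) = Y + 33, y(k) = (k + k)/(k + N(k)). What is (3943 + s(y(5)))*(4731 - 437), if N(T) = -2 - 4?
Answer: 17030004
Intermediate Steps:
N(T) = -6
y(k) = 2*k/(-6 + k) (y(k) = (k + k)/(k - 6) = (2*k)/(-6 + k) = 2*k/(-6 + k))
s(Y) = 33 + Y
(3943 + s(y(5)))*(4731 - 437) = (3943 + (33 + 2*5/(-6 + 5)))*(4731 - 437) = (3943 + (33 + 2*5/(-1)))*4294 = (3943 + (33 + 2*5*(-1)))*4294 = (3943 + (33 - 10))*4294 = (3943 + 23)*4294 = 3966*4294 = 17030004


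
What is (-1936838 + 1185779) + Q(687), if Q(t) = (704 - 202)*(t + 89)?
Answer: -361507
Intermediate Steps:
Q(t) = 44678 + 502*t (Q(t) = 502*(89 + t) = 44678 + 502*t)
(-1936838 + 1185779) + Q(687) = (-1936838 + 1185779) + (44678 + 502*687) = -751059 + (44678 + 344874) = -751059 + 389552 = -361507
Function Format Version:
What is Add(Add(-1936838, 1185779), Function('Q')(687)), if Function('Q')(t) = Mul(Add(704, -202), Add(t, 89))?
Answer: -361507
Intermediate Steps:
Function('Q')(t) = Add(44678, Mul(502, t)) (Function('Q')(t) = Mul(502, Add(89, t)) = Add(44678, Mul(502, t)))
Add(Add(-1936838, 1185779), Function('Q')(687)) = Add(Add(-1936838, 1185779), Add(44678, Mul(502, 687))) = Add(-751059, Add(44678, 344874)) = Add(-751059, 389552) = -361507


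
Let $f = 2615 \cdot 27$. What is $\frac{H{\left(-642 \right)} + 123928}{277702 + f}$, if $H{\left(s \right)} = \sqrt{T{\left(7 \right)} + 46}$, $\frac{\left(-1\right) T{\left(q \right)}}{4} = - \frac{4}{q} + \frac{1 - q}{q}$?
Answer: $\frac{123928}{348307} + \frac{\sqrt{2534}}{2438149} \approx 0.35582$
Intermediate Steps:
$f = 70605$
$T{\left(q \right)} = \frac{16}{q} - \frac{4 \left(1 - q\right)}{q}$ ($T{\left(q \right)} = - 4 \left(- \frac{4}{q} + \frac{1 - q}{q}\right) = \frac{16}{q} - \frac{4 \left(1 - q\right)}{q}$)
$H{\left(s \right)} = \frac{\sqrt{2534}}{7}$ ($H{\left(s \right)} = \sqrt{\left(4 + \frac{12}{7}\right) + 46} = \sqrt{\frac{40}{7} + 46} = \sqrt{\frac{362}{7}} = \frac{\sqrt{2534}}{7}$)
$\frac{H{\left(-642 \right)} + 123928}{277702 + f} = \frac{\frac{\sqrt{2534}}{7} + 123928}{277702 + 70605} = \frac{123928 + \frac{\sqrt{2534}}{7}}{348307} = \left(123928 + \frac{\sqrt{2534}}{7}\right) \frac{1}{348307} = \frac{123928}{348307} + \frac{\sqrt{2534}}{2438149}$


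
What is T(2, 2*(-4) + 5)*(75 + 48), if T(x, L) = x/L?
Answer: -82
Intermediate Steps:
T(2, 2*(-4) + 5)*(75 + 48) = (2/(2*(-4) + 5))*(75 + 48) = (2/(-8 + 5))*123 = (2/(-3))*123 = (2*(-1/3))*123 = -2/3*123 = -82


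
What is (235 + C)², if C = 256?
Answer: 241081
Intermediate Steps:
(235 + C)² = (235 + 256)² = 491² = 241081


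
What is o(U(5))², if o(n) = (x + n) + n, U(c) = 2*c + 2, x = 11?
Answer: 1225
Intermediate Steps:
U(c) = 2 + 2*c
o(n) = 11 + 2*n (o(n) = (11 + n) + n = 11 + 2*n)
o(U(5))² = (11 + 2*(2 + 2*5))² = (11 + 2*(2 + 10))² = (11 + 2*12)² = (11 + 24)² = 35² = 1225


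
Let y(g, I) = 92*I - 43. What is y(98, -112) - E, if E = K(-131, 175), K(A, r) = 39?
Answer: -10386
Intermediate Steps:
y(g, I) = -43 + 92*I
E = 39
y(98, -112) - E = (-43 + 92*(-112)) - 1*39 = (-43 - 10304) - 39 = -10347 - 39 = -10386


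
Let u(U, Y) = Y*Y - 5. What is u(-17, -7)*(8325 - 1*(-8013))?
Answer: 718872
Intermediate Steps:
u(U, Y) = -5 + Y**2 (u(U, Y) = Y**2 - 5 = -5 + Y**2)
u(-17, -7)*(8325 - 1*(-8013)) = (-5 + (-7)**2)*(8325 - 1*(-8013)) = (-5 + 49)*(8325 + 8013) = 44*16338 = 718872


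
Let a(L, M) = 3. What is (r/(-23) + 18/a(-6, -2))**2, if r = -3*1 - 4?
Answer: 21025/529 ≈ 39.745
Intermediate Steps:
r = -7 (r = -3 - 4 = -7)
(r/(-23) + 18/a(-6, -2))**2 = (-7/(-23) + 18/3)**2 = (-7*(-1/23) + 18*(1/3))**2 = (7/23 + 6)**2 = (145/23)**2 = 21025/529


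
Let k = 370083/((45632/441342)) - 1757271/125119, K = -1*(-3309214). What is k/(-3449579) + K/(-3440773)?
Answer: -9677932049057500904441/4840462387089483571424 ≈ -1.9994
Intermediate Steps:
K = 3309214
k = 10218001441427331/2854715104 (k = 370083/((45632*(1/441342))) - 1757271*1/125119 = 370083/(22816/220671) - 1757271/125119 = 370083*(220671/22816) - 1757271/125119 = 81666585693/22816 - 1757271/125119 = 10218001441427331/2854715104 ≈ 3.5793e+6)
k/(-3449579) + K/(-3440773) = (10218001441427331/2854715104)/(-3449579) + 3309214/(-3440773) = (10218001441427331/2854715104)*(-1/3449579) + 3309214*(-1/3440773) = -10218001441427331/9847565273741216 - 3309214/3440773 = -9677932049057500904441/4840462387089483571424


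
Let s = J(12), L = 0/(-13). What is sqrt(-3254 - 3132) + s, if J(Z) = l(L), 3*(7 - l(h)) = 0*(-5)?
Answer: 7 + I*sqrt(6386) ≈ 7.0 + 79.912*I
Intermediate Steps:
L = 0 (L = 0*(-1/13) = 0)
l(h) = 7 (l(h) = 7 - 0*(-5) = 7 - 1/3*0 = 7 + 0 = 7)
J(Z) = 7
s = 7
sqrt(-3254 - 3132) + s = sqrt(-3254 - 3132) + 7 = sqrt(-6386) + 7 = I*sqrt(6386) + 7 = 7 + I*sqrt(6386)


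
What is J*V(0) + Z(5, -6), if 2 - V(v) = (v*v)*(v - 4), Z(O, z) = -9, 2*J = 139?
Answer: 130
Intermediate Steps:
J = 139/2 (J = (½)*139 = 139/2 ≈ 69.500)
V(v) = 2 - v²*(-4 + v) (V(v) = 2 - v*v*(v - 4) = 2 - v²*(-4 + v))
J*V(0) + Z(5, -6) = 139*(2 - 1*0³ + 4*0²)/2 - 9 = 139*(2 - 1*0 + 4*0)/2 - 9 = 139*(2 + 0 + 0)/2 - 9 = (139/2)*2 - 9 = 139 - 9 = 130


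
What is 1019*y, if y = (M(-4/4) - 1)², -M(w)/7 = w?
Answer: 36684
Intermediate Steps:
M(w) = -7*w
y = 36 (y = (-(-28)/4 - 1)² = (-7*(-1) - 1)² = (7 - 1)² = 6² = 36)
1019*y = 1019*36 = 36684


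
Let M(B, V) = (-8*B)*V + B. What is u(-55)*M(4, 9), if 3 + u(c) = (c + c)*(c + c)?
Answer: -3435548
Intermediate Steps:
M(B, V) = B - 8*B*V (M(B, V) = -8*B*V + B = B - 8*B*V)
u(c) = -3 + 4*c**2 (u(c) = -3 + (c + c)*(c + c) = -3 + (2*c)*(2*c) = -3 + 4*c**2)
u(-55)*M(4, 9) = (-3 + 4*(-55)**2)*(4*(1 - 8*9)) = (-3 + 4*3025)*(4*(1 - 72)) = (-3 + 12100)*(4*(-71)) = 12097*(-284) = -3435548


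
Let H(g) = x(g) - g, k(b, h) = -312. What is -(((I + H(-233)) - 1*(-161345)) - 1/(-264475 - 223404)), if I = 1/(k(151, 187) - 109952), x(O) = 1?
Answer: -1241745926768687/7685070008 ≈ -1.6158e+5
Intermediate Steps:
I = -1/110264 (I = 1/(-312 - 109952) = 1/(-110264) = -1/110264 ≈ -9.0691e-6)
H(g) = 1 - g
-(((I + H(-233)) - 1*(-161345)) - 1/(-264475 - 223404)) = -(((-1/110264 + (1 - 1*(-233))) - 1*(-161345)) - 1/(-264475 - 223404)) = -(((-1/110264 + (1 + 233)) + 161345) - 1/(-487879)) = -(((-1/110264 + 234) + 161345) - 1*(-1/487879)) = -((25801775/110264 + 161345) + 1/487879) = -(17816346855/110264 + 1/487879) = -1*1241745926768687/7685070008 = -1241745926768687/7685070008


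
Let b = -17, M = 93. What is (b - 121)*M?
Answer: -12834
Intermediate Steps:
(b - 121)*M = (-17 - 121)*93 = -138*93 = -12834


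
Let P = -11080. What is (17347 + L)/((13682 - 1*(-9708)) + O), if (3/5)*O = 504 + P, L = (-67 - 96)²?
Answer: 65874/8645 ≈ 7.6199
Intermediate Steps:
L = 26569 (L = (-163)² = 26569)
O = -52880/3 (O = 5*(504 - 11080)/3 = (5/3)*(-10576) = -52880/3 ≈ -17627.)
(17347 + L)/((13682 - 1*(-9708)) + O) = (17347 + 26569)/((13682 - 1*(-9708)) - 52880/3) = 43916/((13682 + 9708) - 52880/3) = 43916/(23390 - 52880/3) = 43916/(17290/3) = 43916*(3/17290) = 65874/8645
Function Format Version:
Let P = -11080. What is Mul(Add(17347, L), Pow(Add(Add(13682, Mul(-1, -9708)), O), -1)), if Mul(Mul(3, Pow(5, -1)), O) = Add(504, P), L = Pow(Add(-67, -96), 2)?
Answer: Rational(65874, 8645) ≈ 7.6199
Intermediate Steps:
L = 26569 (L = Pow(-163, 2) = 26569)
O = Rational(-52880, 3) (O = Mul(Rational(5, 3), Add(504, -11080)) = Mul(Rational(5, 3), -10576) = Rational(-52880, 3) ≈ -17627.)
Mul(Add(17347, L), Pow(Add(Add(13682, Mul(-1, -9708)), O), -1)) = Mul(Add(17347, 26569), Pow(Add(Add(13682, Mul(-1, -9708)), Rational(-52880, 3)), -1)) = Mul(43916, Pow(Add(Add(13682, 9708), Rational(-52880, 3)), -1)) = Mul(43916, Pow(Add(23390, Rational(-52880, 3)), -1)) = Mul(43916, Pow(Rational(17290, 3), -1)) = Mul(43916, Rational(3, 17290)) = Rational(65874, 8645)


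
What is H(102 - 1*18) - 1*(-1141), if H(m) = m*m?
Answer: 8197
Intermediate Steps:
H(m) = m**2
H(102 - 1*18) - 1*(-1141) = (102 - 1*18)**2 - 1*(-1141) = (102 - 18)**2 + 1141 = 84**2 + 1141 = 7056 + 1141 = 8197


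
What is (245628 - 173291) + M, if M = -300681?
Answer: -228344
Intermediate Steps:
(245628 - 173291) + M = (245628 - 173291) - 300681 = 72337 - 300681 = -228344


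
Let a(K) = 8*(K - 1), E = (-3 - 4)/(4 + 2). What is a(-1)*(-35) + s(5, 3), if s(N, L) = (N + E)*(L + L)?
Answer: 583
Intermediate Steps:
E = -7/6 ≈ -1.1667
a(K) = -8 + 8*K (a(K) = 8*(-1 + K) = -8 + 8*K)
s(N, L) = 2*L*(-7/6 + N) (s(N, L) = (N - 7/6)*(L + L) = (-7/6 + N)*(2*L) = 2*L*(-7/6 + N))
a(-1)*(-35) + s(5, 3) = (-8 + 8*(-1))*(-35) + (⅓)*3*(-7 + 6*5) = (-8 - 8)*(-35) + (⅓)*3*(-7 + 30) = -16*(-35) + (⅓)*3*23 = 560 + 23 = 583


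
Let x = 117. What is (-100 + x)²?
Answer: 289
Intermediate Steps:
(-100 + x)² = (-100 + 117)² = 17² = 289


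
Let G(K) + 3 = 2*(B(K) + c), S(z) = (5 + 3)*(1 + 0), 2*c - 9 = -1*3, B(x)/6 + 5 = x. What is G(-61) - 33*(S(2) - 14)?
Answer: -591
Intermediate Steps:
B(x) = -30 + 6*x
c = 3 (c = 9/2 + (-1*3)/2 = 9/2 + (½)*(-3) = 9/2 - 3/2 = 3)
S(z) = 8 (S(z) = 8*1 = 8)
G(K) = -57 + 12*K (G(K) = -3 + 2*((-30 + 6*K) + 3) = -3 + 2*(-27 + 6*K) = -3 + (-54 + 12*K) = -57 + 12*K)
G(-61) - 33*(S(2) - 14) = (-57 + 12*(-61)) - 33*(8 - 14) = (-57 - 732) - 33*(-6) = -789 + 198 = -591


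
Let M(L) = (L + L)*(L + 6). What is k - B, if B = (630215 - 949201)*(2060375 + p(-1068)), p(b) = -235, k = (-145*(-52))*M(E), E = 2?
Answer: 657156059320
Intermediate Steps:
M(L) = 2*L*(6 + L) (M(L) = (2*L)*(6 + L) = 2*L*(6 + L))
k = 241280 (k = (-145*(-52))*(2*2*(6 + 2)) = 7540*(2*2*8) = 7540*32 = 241280)
B = -657155818040 (B = (630215 - 949201)*(2060375 - 235) = -318986*2060140 = -657155818040)
k - B = 241280 - 1*(-657155818040) = 241280 + 657155818040 = 657156059320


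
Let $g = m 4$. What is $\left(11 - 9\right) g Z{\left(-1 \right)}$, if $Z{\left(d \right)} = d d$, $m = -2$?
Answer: $-16$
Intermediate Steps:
$g = -8$ ($g = \left(-2\right) 4 = -8$)
$Z{\left(d \right)} = d^{2}$
$\left(11 - 9\right) g Z{\left(-1 \right)} = \left(11 - 9\right) \left(-8\right) \left(-1\right)^{2} = \left(11 - 9\right) \left(-8\right) 1 = 2 \left(-8\right) 1 = \left(-16\right) 1 = -16$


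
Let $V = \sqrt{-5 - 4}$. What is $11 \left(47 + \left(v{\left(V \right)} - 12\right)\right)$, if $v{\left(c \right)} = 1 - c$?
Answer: $396 - 33 i \approx 396.0 - 33.0 i$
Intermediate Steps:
$V = 3 i$ ($V = \sqrt{-9} = 3 i \approx 3.0 i$)
$11 \left(47 + \left(v{\left(V \right)} - 12\right)\right) = 11 \left(47 + \left(\left(1 - 3 i\right) - 12\right)\right) = 11 \left(47 - \left(11 + 3 i\right)\right) = 11 \left(36 - 3 i\right) = 396 - 33 i$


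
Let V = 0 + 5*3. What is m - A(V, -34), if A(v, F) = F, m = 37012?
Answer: 37046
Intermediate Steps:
V = 15 (V = 0 + 15 = 15)
m - A(V, -34) = 37012 - 1*(-34) = 37012 + 34 = 37046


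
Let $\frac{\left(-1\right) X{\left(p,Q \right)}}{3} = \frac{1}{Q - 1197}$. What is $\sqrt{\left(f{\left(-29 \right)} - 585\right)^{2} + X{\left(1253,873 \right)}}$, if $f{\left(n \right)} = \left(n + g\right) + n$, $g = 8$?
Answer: $\frac{\sqrt{130644903}}{18} \approx 635.0$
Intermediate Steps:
$f{\left(n \right)} = 8 + 2 n$ ($f{\left(n \right)} = \left(n + 8\right) + n = \left(8 + n\right) + n = 8 + 2 n$)
$X{\left(p,Q \right)} = - \frac{3}{-1197 + Q}$ ($X{\left(p,Q \right)} = - \frac{3}{Q - 1197} = - \frac{3}{-1197 + Q}$)
$\sqrt{\left(f{\left(-29 \right)} - 585\right)^{2} + X{\left(1253,873 \right)}} = \sqrt{\left(\left(8 + 2 \left(-29\right)\right) - 585\right)^{2} - \frac{3}{-1197 + 873}} = \sqrt{\left(\left(8 - 58\right) - 585\right)^{2} - \frac{3}{-324}} = \sqrt{\left(-50 - 585\right)^{2} - - \frac{1}{108}} = \sqrt{\left(-635\right)^{2} + \frac{1}{108}} = \sqrt{403225 + \frac{1}{108}} = \sqrt{\frac{43548301}{108}} = \frac{\sqrt{130644903}}{18}$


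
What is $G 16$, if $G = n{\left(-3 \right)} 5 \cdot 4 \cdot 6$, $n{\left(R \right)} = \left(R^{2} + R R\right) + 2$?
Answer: $38400$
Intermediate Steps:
$n{\left(R \right)} = 2 + 2 R^{2}$ ($n{\left(R \right)} = \left(R^{2} + R^{2}\right) + 2 = 2 R^{2} + 2 = 2 + 2 R^{2}$)
$G = 2400$ ($G = \left(2 + 2 \left(-3\right)^{2}\right) 5 \cdot 4 \cdot 6 = \left(2 + 2 \cdot 9\right) 20 \cdot 6 = \left(2 + 18\right) 20 \cdot 6 = 20 \cdot 20 \cdot 6 = 400 \cdot 6 = 2400$)
$G 16 = 2400 \cdot 16 = 38400$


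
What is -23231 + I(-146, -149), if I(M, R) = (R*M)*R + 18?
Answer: -3264559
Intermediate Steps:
I(M, R) = 18 + M*R**2 (I(M, R) = (M*R)*R + 18 = M*R**2 + 18 = 18 + M*R**2)
-23231 + I(-146, -149) = -23231 + (18 - 146*(-149)**2) = -23231 + (18 - 146*22201) = -23231 + (18 - 3241346) = -23231 - 3241328 = -3264559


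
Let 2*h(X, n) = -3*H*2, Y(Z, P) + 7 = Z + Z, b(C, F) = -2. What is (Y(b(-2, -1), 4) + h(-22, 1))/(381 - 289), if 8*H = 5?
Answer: -103/736 ≈ -0.13995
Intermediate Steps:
H = 5/8 (H = (⅛)*5 = 5/8 ≈ 0.62500)
Y(Z, P) = -7 + 2*Z (Y(Z, P) = -7 + (Z + Z) = -7 + 2*Z)
h(X, n) = -15/8 (h(X, n) = (-3*5/8*2)/2 = (-15/8*2)/2 = (½)*(-15/4) = -15/8)
(Y(b(-2, -1), 4) + h(-22, 1))/(381 - 289) = ((-7 + 2*(-2)) - 15/8)/(381 - 289) = ((-7 - 4) - 15/8)/92 = (-11 - 15/8)*(1/92) = -103/8*1/92 = -103/736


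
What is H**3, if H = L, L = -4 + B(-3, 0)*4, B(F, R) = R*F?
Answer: -64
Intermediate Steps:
B(F, R) = F*R
L = -4 (L = -4 - 3*0*4 = -4 + 0*4 = -4 + 0 = -4)
H = -4
H**3 = (-4)**3 = -64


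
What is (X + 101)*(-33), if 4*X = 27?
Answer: -14223/4 ≈ -3555.8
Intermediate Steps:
X = 27/4 (X = (¼)*27 = 27/4 ≈ 6.7500)
(X + 101)*(-33) = (27/4 + 101)*(-33) = (431/4)*(-33) = -14223/4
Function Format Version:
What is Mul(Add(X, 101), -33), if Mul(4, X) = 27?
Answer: Rational(-14223, 4) ≈ -3555.8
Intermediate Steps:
X = Rational(27, 4) (X = Mul(Rational(1, 4), 27) = Rational(27, 4) ≈ 6.7500)
Mul(Add(X, 101), -33) = Mul(Add(Rational(27, 4), 101), -33) = Mul(Rational(431, 4), -33) = Rational(-14223, 4)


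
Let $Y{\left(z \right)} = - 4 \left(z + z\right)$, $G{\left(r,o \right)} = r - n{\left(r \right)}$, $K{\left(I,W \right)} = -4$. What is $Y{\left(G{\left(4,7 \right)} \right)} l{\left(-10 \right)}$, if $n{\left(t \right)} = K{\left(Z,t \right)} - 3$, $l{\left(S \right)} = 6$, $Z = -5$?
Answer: $-528$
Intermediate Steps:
$n{\left(t \right)} = -7$ ($n{\left(t \right)} = -4 - 3 = -7$)
$G{\left(r,o \right)} = 7 + r$ ($G{\left(r,o \right)} = r - -7 = r + 7 = 7 + r$)
$Y{\left(z \right)} = - 8 z$ ($Y{\left(z \right)} = - 4 \cdot 2 z = - 8 z$)
$Y{\left(G{\left(4,7 \right)} \right)} l{\left(-10 \right)} = - 8 \left(7 + 4\right) 6 = \left(-8\right) 11 \cdot 6 = \left(-88\right) 6 = -528$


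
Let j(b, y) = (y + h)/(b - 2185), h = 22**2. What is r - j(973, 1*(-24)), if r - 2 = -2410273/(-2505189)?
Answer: 281839332/84341363 ≈ 3.3417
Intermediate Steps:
h = 484
j(b, y) = (484 + y)/(-2185 + b) (j(b, y) = (y + 484)/(b - 2185) = (484 + y)/(-2185 + b))
r = 7420651/2505189 (r = 2 - 2410273/(-2505189) = 2 - 2410273*(-1/2505189) = 2 + 2410273/2505189 = 7420651/2505189 ≈ 2.9621)
r - j(973, 1*(-24)) = 7420651/2505189 - (484 + 1*(-24))/(-2185 + 973) = 7420651/2505189 - (484 - 24)/(-1212) = 7420651/2505189 - (-1)*460/1212 = 7420651/2505189 - 1*(-115/303) = 7420651/2505189 + 115/303 = 281839332/84341363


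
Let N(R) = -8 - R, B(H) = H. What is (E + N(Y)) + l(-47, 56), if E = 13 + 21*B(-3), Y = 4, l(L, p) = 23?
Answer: -39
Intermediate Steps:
E = -50 (E = 13 + 21*(-3) = 13 - 63 = -50)
(E + N(Y)) + l(-47, 56) = (-50 + (-8 - 1*4)) + 23 = (-50 + (-8 - 4)) + 23 = (-50 - 12) + 23 = -62 + 23 = -39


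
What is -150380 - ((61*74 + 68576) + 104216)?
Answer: -327686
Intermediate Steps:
-150380 - ((61*74 + 68576) + 104216) = -150380 - ((4514 + 68576) + 104216) = -150380 - (73090 + 104216) = -150380 - 1*177306 = -150380 - 177306 = -327686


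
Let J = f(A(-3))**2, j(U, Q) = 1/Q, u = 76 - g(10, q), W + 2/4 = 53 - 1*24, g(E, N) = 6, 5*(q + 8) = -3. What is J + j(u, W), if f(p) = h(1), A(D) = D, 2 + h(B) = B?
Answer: 59/57 ≈ 1.0351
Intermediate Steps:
h(B) = -2 + B
q = -43/5 (q = -8 + (1/5)*(-3) = -8 - 3/5 = -43/5 ≈ -8.6000)
W = 57/2 (W = -1/2 + (53 - 1*24) = -1/2 + (53 - 24) = -1/2 + 29 = 57/2 ≈ 28.500)
f(p) = -1 (f(p) = -2 + 1 = -1)
u = 70 (u = 76 - 1*6 = 76 - 6 = 70)
J = 1 (J = (-1)**2 = 1)
J + j(u, W) = 1 + 1/(57/2) = 1 + 2/57 = 59/57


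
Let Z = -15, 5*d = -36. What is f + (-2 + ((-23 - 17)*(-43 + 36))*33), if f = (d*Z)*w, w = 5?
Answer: 9778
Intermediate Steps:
d = -36/5 (d = (1/5)*(-36) = -36/5 ≈ -7.2000)
f = 540 (f = -36/5*(-15)*5 = 108*5 = 540)
f + (-2 + ((-23 - 17)*(-43 + 36))*33) = 540 + (-2 + ((-23 - 17)*(-43 + 36))*33) = 540 + (-2 - 40*(-7)*33) = 540 + (-2 + 280*33) = 540 + (-2 + 9240) = 540 + 9238 = 9778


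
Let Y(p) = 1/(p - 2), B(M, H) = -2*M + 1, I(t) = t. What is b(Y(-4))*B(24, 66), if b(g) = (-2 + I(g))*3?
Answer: 611/2 ≈ 305.50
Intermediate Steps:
B(M, H) = 1 - 2*M
Y(p) = 1/(-2 + p)
b(g) = -6 + 3*g (b(g) = (-2 + g)*3 = -6 + 3*g)
b(Y(-4))*B(24, 66) = (-6 + 3/(-2 - 4))*(1 - 2*24) = (-6 + 3/(-6))*(1 - 48) = (-6 + 3*(-⅙))*(-47) = (-6 - ½)*(-47) = -13/2*(-47) = 611/2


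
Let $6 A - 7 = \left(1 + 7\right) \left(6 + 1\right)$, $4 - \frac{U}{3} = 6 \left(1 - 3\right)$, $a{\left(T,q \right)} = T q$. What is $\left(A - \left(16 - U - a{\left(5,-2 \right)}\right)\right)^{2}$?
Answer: $\frac{4225}{4} \approx 1056.3$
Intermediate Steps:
$U = 48$ ($U = 12 - 3 \cdot 6 \left(1 - 3\right) = 12 - 3 \cdot 6 \left(-2\right) = 12 - -36 = 12 + 36 = 48$)
$A = \frac{21}{2}$ ($A = \frac{7}{6} + \frac{\left(1 + 7\right) \left(6 + 1\right)}{6} = \frac{7}{6} + \frac{8 \cdot 7}{6} = \frac{7}{6} + \frac{1}{6} \cdot 56 = \frac{7}{6} + \frac{28}{3} = \frac{21}{2} \approx 10.5$)
$\left(A - \left(16 - U - a{\left(5,-2 \right)}\right)\right)^{2} = \left(\frac{21}{2} + \left(\left(48 + 5 \left(-2\right)\right) - 16\right)\right)^{2} = \left(\frac{21}{2} + \left(\left(48 - 10\right) - 16\right)\right)^{2} = \left(\frac{21}{2} + \left(38 - 16\right)\right)^{2} = \left(\frac{21}{2} + 22\right)^{2} = \left(\frac{65}{2}\right)^{2} = \frac{4225}{4}$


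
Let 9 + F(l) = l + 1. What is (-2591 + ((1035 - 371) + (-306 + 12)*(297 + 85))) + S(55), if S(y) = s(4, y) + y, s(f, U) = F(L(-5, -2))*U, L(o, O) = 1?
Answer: -114565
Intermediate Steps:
F(l) = -8 + l (F(l) = -9 + (l + 1) = -9 + (1 + l) = -8 + l)
s(f, U) = -7*U (s(f, U) = (-8 + 1)*U = -7*U)
S(y) = -6*y (S(y) = -7*y + y = -6*y)
(-2591 + ((1035 - 371) + (-306 + 12)*(297 + 85))) + S(55) = (-2591 + ((1035 - 371) + (-306 + 12)*(297 + 85))) - 6*55 = (-2591 + (664 - 294*382)) - 330 = (-2591 + (664 - 112308)) - 330 = (-2591 - 111644) - 330 = -114235 - 330 = -114565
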